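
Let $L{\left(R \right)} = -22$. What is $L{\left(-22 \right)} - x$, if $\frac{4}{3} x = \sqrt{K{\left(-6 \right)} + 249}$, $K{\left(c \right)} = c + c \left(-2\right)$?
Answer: $-22 - \frac{3 \sqrt{255}}{4} \approx -33.977$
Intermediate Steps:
$K{\left(c \right)} = - c$ ($K{\left(c \right)} = c - 2 c = - c$)
$x = \frac{3 \sqrt{255}}{4}$ ($x = \frac{3 \sqrt{\left(-1\right) \left(-6\right) + 249}}{4} = \frac{3 \sqrt{6 + 249}}{4} = \frac{3 \sqrt{255}}{4} \approx 11.977$)
$L{\left(-22 \right)} - x = -22 - \frac{3 \sqrt{255}}{4}$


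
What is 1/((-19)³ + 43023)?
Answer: 1/36164 ≈ 2.7652e-5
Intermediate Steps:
1/((-19)³ + 43023) = 1/(-6859 + 43023) = 1/36164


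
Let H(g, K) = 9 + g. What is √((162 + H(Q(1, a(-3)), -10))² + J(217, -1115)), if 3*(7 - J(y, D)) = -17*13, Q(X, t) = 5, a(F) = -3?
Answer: 11*√2310/3 ≈ 176.23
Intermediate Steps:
J(y, D) = 242/3 (J(y, D) = 7 - (-17)*13/3 = 7 - ⅓*(-221) = 7 + 221/3 = 242/3)
√((162 + H(Q(1, a(-3)), -10))² + J(217, -1115)) = √((162 + (9 + 5))² + 242/3) = √((162 + 14)² + 242/3) = √(176² + 242/3) = √(30976 + 242/3) = √(93170/3) = 11*√2310/3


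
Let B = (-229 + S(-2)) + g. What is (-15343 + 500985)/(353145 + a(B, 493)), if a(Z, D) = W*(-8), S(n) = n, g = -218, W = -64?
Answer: 485642/353657 ≈ 1.3732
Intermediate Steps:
B = -449 (B = (-229 - 2) - 218 = -231 - 218 = -449)
a(Z, D) = 512 (a(Z, D) = -64*(-8) = 512)
(-15343 + 500985)/(353145 + a(B, 493)) = (-15343 + 500985)/(353145 + 512) = 485642/353657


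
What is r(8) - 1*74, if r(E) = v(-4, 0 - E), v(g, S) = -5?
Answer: -79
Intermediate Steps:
r(E) = -5
r(8) - 1*74 = -5 - 1*74 = -5 - 74 = -79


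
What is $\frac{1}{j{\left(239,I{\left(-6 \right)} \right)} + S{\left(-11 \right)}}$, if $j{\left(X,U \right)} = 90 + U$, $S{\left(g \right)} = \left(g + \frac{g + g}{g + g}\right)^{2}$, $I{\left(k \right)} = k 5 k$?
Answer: $\frac{1}{370} \approx 0.0027027$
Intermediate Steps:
$I{\left(k \right)} = 5 k^{2}$ ($I{\left(k \right)} = 5 k k = 5 k^{2}$)
$S{\left(g \right)} = \left(1 + g\right)^{2}$ ($S{\left(g \right)} = \left(g + \frac{2 g}{2 g}\right)^{2} = \left(g + 2 g \frac{1}{2 g}\right)^{2} = \left(g + 1\right)^{2} = \left(1 + g\right)^{2}$)
$\frac{1}{j{\left(239,I{\left(-6 \right)} \right)} + S{\left(-11 \right)}} = \frac{1}{\left(90 + 5 \left(-6\right)^{2}\right) + \left(1 - 11\right)^{2}} = \frac{1}{\left(90 + 5 \cdot 36\right) + \left(-10\right)^{2}} = \frac{1}{\left(90 + 180\right) + 100} = \frac{1}{270 + 100} = \frac{1}{370}$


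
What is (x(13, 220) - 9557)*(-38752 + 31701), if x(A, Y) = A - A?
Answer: 67386407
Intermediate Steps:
x(A, Y) = 0
(x(13, 220) - 9557)*(-38752 + 31701) = (0 - 9557)*(-38752 + 31701) = -9557*(-7051) = 67386407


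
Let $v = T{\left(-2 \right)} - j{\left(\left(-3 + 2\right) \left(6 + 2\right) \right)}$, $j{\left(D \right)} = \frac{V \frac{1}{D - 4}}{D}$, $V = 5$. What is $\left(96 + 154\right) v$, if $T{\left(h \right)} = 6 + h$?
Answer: $\frac{47375}{48} \approx 986.98$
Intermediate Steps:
$j{\left(D \right)} = \frac{5}{D \left(-4 + D\right)}$ ($j{\left(D \right)} = \frac{5 \frac{1}{D - 4}}{D} = \frac{5 \frac{1}{-4 + D}}{D} = \frac{5}{D \left(-4 + D\right)}$)
$v = \frac{379}{96}$ ($v = \left(6 - 2\right) - \frac{5}{\left(-3 + 2\right) \left(6 + 2\right) \left(-4 + \left(-3 + 2\right) \left(6 + 2\right)\right)} = 4 - \frac{5}{\left(-1\right) 8 \left(-4 - 8\right)} = 4 - \frac{5}{\left(-8\right) \left(-4 - 8\right)} = 4 - 5 \left(- \frac{1}{8}\right) \frac{1}{-12} = 4 - 5 \left(- \frac{1}{8}\right) \left(- \frac{1}{12}\right) = 4 - \frac{5}{96} = \frac{379}{96} \approx 3.9479$)
$\left(96 + 154\right) v = \left(96 + 154\right) \frac{379}{96} = 250 \cdot \frac{379}{96} = \frac{47375}{48}$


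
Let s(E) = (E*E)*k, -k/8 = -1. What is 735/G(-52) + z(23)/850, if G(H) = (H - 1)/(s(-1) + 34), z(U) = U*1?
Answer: -26238281/45050 ≈ -582.43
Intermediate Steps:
k = 8 (k = -8*(-1) = 8)
z(U) = U
s(E) = 8*E² (s(E) = (E*E)*8 = E²*8 = 8*E²)
G(H) = -1/42 + H/42 (G(H) = (H - 1)/(8*(-1)² + 34) = (-1 + H)/(8*1 + 34) = (-1 + H)/(8 + 34) = (-1 + H)/42 = (-1 + H)*(1/42) = -1/42 + H/42)
735/G(-52) + z(23)/850 = 735/(-1/42 + (1/42)*(-52)) + 23/850 = 735/(-1/42 - 26/21) + 23*(1/850) = 735/(-53/42) + 23/850 = 735*(-42/53) + 23/850 = -30870/53 + 23/850 = -26238281/45050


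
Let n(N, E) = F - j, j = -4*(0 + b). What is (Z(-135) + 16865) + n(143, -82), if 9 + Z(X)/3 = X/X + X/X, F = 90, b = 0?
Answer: 16934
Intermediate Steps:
j = 0 (j = -4*(0 + 0) = -4*0 = 0)
Z(X) = -21 (Z(X) = -27 + 3*(X/X + X/X) = -27 + 3*(1 + 1) = -27 + 3*2 = -27 + 6 = -21)
n(N, E) = 90 (n(N, E) = 90 - 1*0 = 90 + 0 = 90)
(Z(-135) + 16865) + n(143, -82) = (-21 + 16865) + 90 = 16844 + 90 = 16934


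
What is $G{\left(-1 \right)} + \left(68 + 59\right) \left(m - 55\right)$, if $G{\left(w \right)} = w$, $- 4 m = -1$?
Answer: $- \frac{27817}{4} \approx -6954.3$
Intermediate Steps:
$m = \frac{1}{4}$ ($m = \left(- \frac{1}{4}\right) \left(-1\right) = \frac{1}{4} \approx 0.25$)
$G{\left(-1 \right)} + \left(68 + 59\right) \left(m - 55\right) = -1 + \left(68 + 59\right) \left(\frac{1}{4} - 55\right) = -1 + 127 \left(- \frac{219}{4}\right) = -1 - \frac{27813}{4} = - \frac{27817}{4}$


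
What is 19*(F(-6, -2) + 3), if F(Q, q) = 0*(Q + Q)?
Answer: 57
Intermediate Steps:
F(Q, q) = 0 (F(Q, q) = 0*(2*Q) = 0)
19*(F(-6, -2) + 3) = 19*(0 + 3) = 19*3 = 57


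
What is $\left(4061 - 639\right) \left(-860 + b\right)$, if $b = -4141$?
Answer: $-17113422$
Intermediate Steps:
$\left(4061 - 639\right) \left(-860 + b\right) = \left(4061 - 639\right) \left(-860 - 4141\right) = 3422 \left(-5001\right) = -17113422$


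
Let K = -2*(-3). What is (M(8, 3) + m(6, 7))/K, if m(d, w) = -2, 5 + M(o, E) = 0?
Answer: -7/6 ≈ -1.1667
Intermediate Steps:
M(o, E) = -5 (M(o, E) = -5 + 0 = -5)
K = 6
(M(8, 3) + m(6, 7))/K = (-5 - 2)/6 = -7*⅙ = -7/6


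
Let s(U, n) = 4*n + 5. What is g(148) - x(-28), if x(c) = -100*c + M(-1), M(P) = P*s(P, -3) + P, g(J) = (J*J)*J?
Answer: 3238986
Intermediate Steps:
g(J) = J³ (g(J) = J²*J = J³)
s(U, n) = 5 + 4*n
M(P) = -6*P (M(P) = P*(5 + 4*(-3)) + P = P*(5 - 12) + P = P*(-7) + P = -7*P + P = -6*P)
x(c) = 6 - 100*c (x(c) = -100*c - 6*(-1) = -100*c + 6 = 6 - 100*c)
g(148) - x(-28) = 148³ - (6 - 100*(-28)) = 3241792 - (6 + 2800) = 3241792 - 1*2806 = 3241792 - 2806 = 3238986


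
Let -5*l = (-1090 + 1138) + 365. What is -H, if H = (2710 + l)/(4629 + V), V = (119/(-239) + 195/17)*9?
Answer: -17791877/32014775 ≈ -0.55574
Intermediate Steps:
V = 401238/4063 (V = (119*(-1/239) + 195*(1/17))*9 = (-119/239 + 195/17)*9 = (44582/4063)*9 = 401238/4063 ≈ 98.754)
l = -413/5 (l = -((-1090 + 1138) + 365)/5 = -(48 + 365)/5 = -⅕*413 = -413/5 ≈ -82.600)
H = 17791877/32014775 (H = (2710 - 413/5)/(4629 + 401238/4063) = 13137/(5*(19208865/4063)) = (13137/5)*(4063/19208865) = 17791877/32014775 ≈ 0.55574)
-H = -1*17791877/32014775 = -17791877/32014775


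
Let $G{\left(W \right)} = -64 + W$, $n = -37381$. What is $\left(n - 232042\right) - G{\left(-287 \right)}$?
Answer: $-269072$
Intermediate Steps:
$\left(n - 232042\right) - G{\left(-287 \right)} = \left(-37381 - 232042\right) - \left(-64 - 287\right) = -269423 - -351 = -269423 + 351 = -269072$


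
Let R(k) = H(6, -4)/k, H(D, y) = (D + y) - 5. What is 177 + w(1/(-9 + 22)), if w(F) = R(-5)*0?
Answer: 177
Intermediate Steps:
H(D, y) = -5 + D + y
R(k) = -3/k (R(k) = (-5 + 6 - 4)/k = -3/k)
w(F) = 0 (w(F) = -3/(-5)*0 = -3*(-⅕)*0 = (⅗)*0 = 0)
177 + w(1/(-9 + 22)) = 177 + 0 = 177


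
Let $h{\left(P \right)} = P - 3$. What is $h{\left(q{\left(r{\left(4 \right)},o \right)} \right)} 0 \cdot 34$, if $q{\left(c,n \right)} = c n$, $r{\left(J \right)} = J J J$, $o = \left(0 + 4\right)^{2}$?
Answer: $0$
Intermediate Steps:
$o = 16$ ($o = 4^{2} = 16$)
$r{\left(J \right)} = J^{3}$ ($r{\left(J \right)} = J^{2} J = J^{3}$)
$h{\left(P \right)} = -3 + P$
$h{\left(q{\left(r{\left(4 \right)},o \right)} \right)} 0 \cdot 34 = \left(-3 + 4^{3} \cdot 16\right) 0 \cdot 34 = \left(-3 + 64 \cdot 16\right) 0 \cdot 34 = \left(-3 + 1024\right) 0 \cdot 34 = 1021 \cdot 0 \cdot 34 = 0 \cdot 34 = 0$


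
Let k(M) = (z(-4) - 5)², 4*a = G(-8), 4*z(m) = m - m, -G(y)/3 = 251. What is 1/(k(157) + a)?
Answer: -4/653 ≈ -0.0061256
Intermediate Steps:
G(y) = -753 (G(y) = -3*251 = -753)
z(m) = 0 (z(m) = (m - m)/4 = (¼)*0 = 0)
a = -753/4 (a = (¼)*(-753) = -753/4 ≈ -188.25)
k(M) = 25 (k(M) = (0 - 5)² = (-5)² = 25)
1/(k(157) + a) = 1/(25 - 753/4) = 1/(-653/4) = -4/653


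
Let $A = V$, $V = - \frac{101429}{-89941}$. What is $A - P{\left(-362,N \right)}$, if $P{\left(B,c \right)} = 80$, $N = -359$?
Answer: $- \frac{7093851}{89941} \approx -78.872$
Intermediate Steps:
$V = \frac{101429}{89941}$ ($V = \left(-101429\right) \left(- \frac{1}{89941}\right) = \frac{101429}{89941} \approx 1.1277$)
$A = \frac{101429}{89941} \approx 1.1277$
$A - P{\left(-362,N \right)} = \frac{101429}{89941} - 80 = - \frac{7093851}{89941}$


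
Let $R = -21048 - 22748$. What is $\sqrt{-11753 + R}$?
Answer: $i \sqrt{55549} \approx 235.69 i$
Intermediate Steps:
$R = -43796$
$\sqrt{-11753 + R} = \sqrt{-11753 - 43796} = \sqrt{-55549} = i \sqrt{55549}$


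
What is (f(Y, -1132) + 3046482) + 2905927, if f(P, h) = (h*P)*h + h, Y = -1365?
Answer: -1743192483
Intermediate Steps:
f(P, h) = h + P*h**2 (f(P, h) = (P*h)*h + h = P*h**2 + h = h + P*h**2)
(f(Y, -1132) + 3046482) + 2905927 = (-1132*(1 - 1365*(-1132)) + 3046482) + 2905927 = (-1132*(1 + 1545180) + 3046482) + 2905927 = (-1132*1545181 + 3046482) + 2905927 = (-1749144892 + 3046482) + 2905927 = -1746098410 + 2905927 = -1743192483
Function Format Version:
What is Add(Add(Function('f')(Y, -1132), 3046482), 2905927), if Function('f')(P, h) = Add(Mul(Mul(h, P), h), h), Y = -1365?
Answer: -1743192483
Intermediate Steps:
Function('f')(P, h) = Add(h, Mul(P, Pow(h, 2))) (Function('f')(P, h) = Add(Mul(Mul(P, h), h), h) = Add(Mul(P, Pow(h, 2)), h) = Add(h, Mul(P, Pow(h, 2))))
Add(Add(Function('f')(Y, -1132), 3046482), 2905927) = Add(Add(Mul(-1132, Add(1, Mul(-1365, -1132))), 3046482), 2905927) = Add(Add(Mul(-1132, Add(1, 1545180)), 3046482), 2905927) = Add(Add(Mul(-1132, 1545181), 3046482), 2905927) = Add(Add(-1749144892, 3046482), 2905927) = Add(-1746098410, 2905927) = -1743192483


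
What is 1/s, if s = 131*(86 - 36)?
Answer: 1/6550 ≈ 0.00015267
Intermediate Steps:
s = 6550 (s = 131*50 = 6550)
1/s = 1/6550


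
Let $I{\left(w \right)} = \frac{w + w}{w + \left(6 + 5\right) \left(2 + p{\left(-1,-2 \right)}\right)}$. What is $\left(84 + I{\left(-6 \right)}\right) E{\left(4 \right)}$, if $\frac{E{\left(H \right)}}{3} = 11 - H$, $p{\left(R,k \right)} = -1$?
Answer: $\frac{8568}{5} \approx 1713.6$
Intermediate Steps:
$E{\left(H \right)} = 33 - 3 H$ ($E{\left(H \right)} = 3 \left(11 - H\right) = 33 - 3 H$)
$I{\left(w \right)} = \frac{2 w}{11 + w}$ ($I{\left(w \right)} = \frac{w + w}{w + \left(6 + 5\right) \left(2 - 1\right)} = \frac{2 w}{w + 11 \cdot 1} = \frac{2 w}{w + 11} = \frac{2 w}{11 + w}$)
$\left(84 + I{\left(-6 \right)}\right) E{\left(4 \right)} = \left(84 + 2 \left(-6\right) \frac{1}{11 - 6}\right) \left(33 - 12\right) = \left(84 + 2 \left(-6\right) \frac{1}{5}\right) \left(33 - 12\right) = \left(84 + 2 \left(-6\right) \frac{1}{5}\right) 21 = \left(84 - \frac{12}{5}\right) 21 = \frac{408}{5} \cdot 21 = \frac{8568}{5}$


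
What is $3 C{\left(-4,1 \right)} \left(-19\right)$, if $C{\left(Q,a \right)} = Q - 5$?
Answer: $513$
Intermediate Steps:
$C{\left(Q,a \right)} = -5 + Q$
$3 C{\left(-4,1 \right)} \left(-19\right) = 3 \left(-5 - 4\right) \left(-19\right) = 3 \left(-9\right) \left(-19\right) = \left(-27\right) \left(-19\right) = 513$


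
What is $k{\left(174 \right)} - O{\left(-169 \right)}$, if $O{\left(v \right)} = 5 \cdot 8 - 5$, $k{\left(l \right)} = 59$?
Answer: $24$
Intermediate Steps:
$O{\left(v \right)} = 35$ ($O{\left(v \right)} = 40 - 5 = 35$)
$k{\left(174 \right)} - O{\left(-169 \right)} = 59 - 35 = 24$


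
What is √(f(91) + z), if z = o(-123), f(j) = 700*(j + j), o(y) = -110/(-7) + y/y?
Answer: √6243419/7 ≈ 356.95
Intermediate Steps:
o(y) = 117/7 (o(y) = -110*(-⅐) + 1 = 110/7 + 1 = 117/7)
f(j) = 1400*j (f(j) = 700*(2*j) = 1400*j)
z = 117/7 ≈ 16.714
√(f(91) + z) = √(1400*91 + 117/7) = √(127400 + 117/7) = √(891917/7) = √6243419/7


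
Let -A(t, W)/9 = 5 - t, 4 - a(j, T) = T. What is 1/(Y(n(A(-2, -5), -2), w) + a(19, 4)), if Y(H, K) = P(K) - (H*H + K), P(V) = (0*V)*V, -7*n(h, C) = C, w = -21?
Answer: 49/1025 ≈ 0.047805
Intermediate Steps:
a(j, T) = 4 - T
A(t, W) = -45 + 9*t (A(t, W) = -9*(5 - t) = -45 + 9*t)
n(h, C) = -C/7
P(V) = 0 (P(V) = 0*V = 0)
Y(H, K) = -K - H² (Y(H, K) = 0 - (H*H + K) = 0 - (H² + K) = 0 - (K + H²) = 0 + (-K - H²) = -K - H²)
1/(Y(n(A(-2, -5), -2), w) + a(19, 4)) = 1/((-1*(-21) - (-⅐*(-2))²) + (4 - 1*4)) = 1/((21 - (2/7)²) + (4 - 4)) = 1/((21 - 1*4/49) + 0) = 1/((21 - 4/49) + 0) = 1/(1025/49 + 0) = 1/(1025/49) = 49/1025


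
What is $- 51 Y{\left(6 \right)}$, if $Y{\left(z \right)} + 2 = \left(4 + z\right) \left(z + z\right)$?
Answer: $-6018$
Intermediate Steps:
$Y{\left(z \right)} = -2 + 2 z \left(4 + z\right)$ ($Y{\left(z \right)} = -2 + \left(4 + z\right) \left(z + z\right) = -2 + \left(4 + z\right) 2 z = -2 + 2 z \left(4 + z\right)$)
$- 51 Y{\left(6 \right)} = - 51 \left(-2 + 2 \cdot 6^{2} + 8 \cdot 6\right) = - 51 \left(-2 + 2 \cdot 36 + 48\right) = - 51 \left(-2 + 72 + 48\right) = \left(-51\right) 118 = -6018$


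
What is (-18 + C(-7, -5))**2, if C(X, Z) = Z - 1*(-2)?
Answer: 441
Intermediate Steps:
C(X, Z) = 2 + Z (C(X, Z) = Z + 2 = 2 + Z)
(-18 + C(-7, -5))**2 = (-18 + (2 - 5))**2 = (-18 - 3)**2 = (-21)**2 = 441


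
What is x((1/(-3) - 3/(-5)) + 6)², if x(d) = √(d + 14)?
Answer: 304/15 ≈ 20.267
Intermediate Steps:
x(d) = √(14 + d)
x((1/(-3) - 3/(-5)) + 6)² = (√(14 + ((1/(-3) - 3/(-5)) + 6)))² = (√(14 + ((1*(-⅓) - 3*(-⅕)) + 6)))² = (√(14 + ((-⅓ + ⅗) + 6)))² = (√(14 + (4/15 + 6)))² = (√(14 + 94/15))² = (√(304/15))² = (4*√285/15)² = 304/15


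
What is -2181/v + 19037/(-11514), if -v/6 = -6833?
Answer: -67132580/39337581 ≈ -1.7066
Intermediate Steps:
v = 40998 (v = -6*(-6833) = 40998)
-2181/v + 19037/(-11514) = -2181/40998 + 19037/(-11514) = -2181*1/40998 + 19037*(-1/11514) = -727/13666 - 19037/11514 = -67132580/39337581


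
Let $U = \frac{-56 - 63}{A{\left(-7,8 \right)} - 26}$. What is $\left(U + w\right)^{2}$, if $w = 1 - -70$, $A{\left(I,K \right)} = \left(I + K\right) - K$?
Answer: $\frac{6061444}{1089} \approx 5566.1$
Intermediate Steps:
$A{\left(I,K \right)} = I$
$w = 71$ ($w = 1 + 70 = 71$)
$U = \frac{119}{33}$ ($U = \frac{-56 - 63}{-7 - 26} = - \frac{119}{-33} = \left(-119\right) \left(- \frac{1}{33}\right) = \frac{119}{33} \approx 3.6061$)
$\left(U + w\right)^{2} = \left(\frac{119}{33} + 71\right)^{2} = \left(\frac{2462}{33}\right)^{2} = \frac{6061444}{1089}$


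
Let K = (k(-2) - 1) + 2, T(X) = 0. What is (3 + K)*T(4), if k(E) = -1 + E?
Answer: 0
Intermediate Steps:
K = -2 (K = ((-1 - 2) - 1) + 2 = (-3 - 1) + 2 = -4 + 2 = -2)
(3 + K)*T(4) = (3 - 2)*0 = 1*0 = 0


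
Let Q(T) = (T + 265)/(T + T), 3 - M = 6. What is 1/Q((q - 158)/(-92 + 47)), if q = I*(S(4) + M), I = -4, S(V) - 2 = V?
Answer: 68/2419 ≈ 0.028111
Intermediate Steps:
M = -3 (M = 3 - 1*6 = 3 - 6 = -3)
S(V) = 2 + V
q = -12 (q = -4*((2 + 4) - 3) = -4*(6 - 3) = -4*3 = -12)
Q(T) = (265 + T)/(2*T) (Q(T) = (265 + T)/((2*T)) = (265 + T)*(1/(2*T)) = (265 + T)/(2*T))
1/Q((q - 158)/(-92 + 47)) = 1/((265 + (-12 - 158)/(-92 + 47))/(2*(((-12 - 158)/(-92 + 47))))) = 1/((265 - 170/(-45))/(2*((-170/(-45))))) = 1/((265 - 170*(-1/45))/(2*((-170*(-1/45))))) = 1/((265 + 34/9)/(2*(34/9))) = 1/((½)*(9/34)*(2419/9)) = 1/(2419/68) = 68/2419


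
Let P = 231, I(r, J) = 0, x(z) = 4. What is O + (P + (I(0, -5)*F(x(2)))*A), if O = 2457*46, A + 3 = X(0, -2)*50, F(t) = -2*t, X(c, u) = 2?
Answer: 113253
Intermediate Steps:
A = 97 (A = -3 + 2*50 = -3 + 100 = 97)
O = 113022
O + (P + (I(0, -5)*F(x(2)))*A) = 113022 + (231 + (0*(-2*4))*97) = 113022 + (231 + (0*(-8))*97) = 113022 + (231 + 0*97) = 113022 + (231 + 0) = 113022 + 231 = 113253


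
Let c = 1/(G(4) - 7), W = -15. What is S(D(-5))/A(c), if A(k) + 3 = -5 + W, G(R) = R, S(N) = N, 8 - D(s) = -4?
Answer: -12/23 ≈ -0.52174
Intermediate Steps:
D(s) = 12 (D(s) = 8 - 1*(-4) = 8 + 4 = 12)
c = -1/3 (c = 1/(4 - 7) = 1/(-3) = -1/3 ≈ -0.33333)
A(k) = -23 (A(k) = -3 + (-5 - 15) = -3 - 20 = -23)
S(D(-5))/A(c) = 12/(-23) = 12*(-1/23) = -12/23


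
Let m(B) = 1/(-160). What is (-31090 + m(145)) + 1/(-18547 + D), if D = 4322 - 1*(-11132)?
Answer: -15385822453/494880 ≈ -31090.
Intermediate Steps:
m(B) = -1/160
D = 15454 (D = 4322 + 11132 = 15454)
(-31090 + m(145)) + 1/(-18547 + D) = (-31090 - 1/160) + 1/(-18547 + 15454) = -4974401/160 + 1/(-3093) = -4974401/160 - 1/3093 = -15385822453/494880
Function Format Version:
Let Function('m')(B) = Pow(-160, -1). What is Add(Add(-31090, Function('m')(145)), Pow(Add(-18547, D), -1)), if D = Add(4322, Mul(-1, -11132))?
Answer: Rational(-15385822453, 494880) ≈ -31090.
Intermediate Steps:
Function('m')(B) = Rational(-1, 160)
D = 15454 (D = Add(4322, 11132) = 15454)
Add(Add(-31090, Function('m')(145)), Pow(Add(-18547, D), -1)) = Add(Add(-31090, Rational(-1, 160)), Pow(Add(-18547, 15454), -1)) = Add(Rational(-4974401, 160), Pow(-3093, -1)) = Add(Rational(-4974401, 160), Rational(-1, 3093)) = Rational(-15385822453, 494880)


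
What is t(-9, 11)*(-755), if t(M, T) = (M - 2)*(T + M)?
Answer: 16610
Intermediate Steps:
t(M, T) = (-2 + M)*(M + T)
t(-9, 11)*(-755) = ((-9)² - 2*(-9) - 2*11 - 9*11)*(-755) = (81 + 18 - 22 - 99)*(-755) = -22*(-755) = 16610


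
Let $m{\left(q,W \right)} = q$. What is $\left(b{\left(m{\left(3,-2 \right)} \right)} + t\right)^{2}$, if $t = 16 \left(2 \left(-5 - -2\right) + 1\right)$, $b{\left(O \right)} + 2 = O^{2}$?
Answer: $5329$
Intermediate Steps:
$b{\left(O \right)} = -2 + O^{2}$
$t = -80$ ($t = 16 \left(2 \left(-5 + 2\right) + 1\right) = 16 \left(2 \left(-3\right) + 1\right) = 16 \left(-6 + 1\right) = 16 \left(-5\right) = -80$)
$\left(b{\left(m{\left(3,-2 \right)} \right)} + t\right)^{2} = \left(\left(-2 + 3^{2}\right) - 80\right)^{2} = \left(\left(-2 + 9\right) - 80\right)^{2} = \left(7 - 80\right)^{2} = \left(-73\right)^{2} = 5329$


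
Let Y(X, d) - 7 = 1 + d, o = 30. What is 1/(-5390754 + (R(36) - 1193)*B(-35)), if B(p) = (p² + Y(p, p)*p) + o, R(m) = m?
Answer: -1/7936154 ≈ -1.2601e-7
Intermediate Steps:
Y(X, d) = 8 + d (Y(X, d) = 7 + (1 + d) = 8 + d)
B(p) = 30 + p² + p*(8 + p) (B(p) = (p² + (8 + p)*p) + 30 = (p² + p*(8 + p)) + 30 = 30 + p² + p*(8 + p))
1/(-5390754 + (R(36) - 1193)*B(-35)) = 1/(-5390754 + (36 - 1193)*(30 + (-35)² - 35*(8 - 35))) = 1/(-5390754 - 1157*(30 + 1225 - 35*(-27))) = 1/(-5390754 - 1157*(30 + 1225 + 945)) = 1/(-5390754 - 1157*2200) = 1/(-5390754 - 2545400) = 1/(-7936154) = -1/7936154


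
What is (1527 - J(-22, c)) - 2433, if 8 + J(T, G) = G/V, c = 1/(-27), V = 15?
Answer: -363689/405 ≈ -898.00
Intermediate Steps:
c = -1/27 ≈ -0.037037
J(T, G) = -8 + G/15
(1527 - J(-22, c)) - 2433 = (1527 - (-8 + (1/15)*(-1/27))) - 2433 = (1527 - (-8 - 1/405)) - 2433 = (1527 - 1*(-3241/405)) - 2433 = (1527 + 3241/405) - 2433 = 621676/405 - 2433 = -363689/405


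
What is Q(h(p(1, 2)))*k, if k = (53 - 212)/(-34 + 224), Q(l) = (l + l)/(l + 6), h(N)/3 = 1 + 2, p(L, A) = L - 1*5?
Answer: -477/475 ≈ -1.0042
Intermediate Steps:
p(L, A) = -5 + L (p(L, A) = L - 5 = -5 + L)
h(N) = 9 (h(N) = 3*(1 + 2) = 3*3 = 9)
Q(l) = 2*l/(6 + l) (Q(l) = (2*l)/(6 + l) = 2*l/(6 + l))
k = -159/190 ≈ -0.83684
Q(h(p(1, 2)))*k = (2*9/(6 + 9))*(-159/190) = (2*9/15)*(-159/190) = (2*9*(1/15))*(-159/190) = (6/5)*(-159/190) = -477/475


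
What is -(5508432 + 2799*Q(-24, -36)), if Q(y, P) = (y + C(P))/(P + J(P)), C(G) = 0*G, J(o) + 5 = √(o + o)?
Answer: -9659035512/1753 - 403056*I*√2/1753 ≈ -5.51e+6 - 325.16*I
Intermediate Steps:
J(o) = -5 + √2*√o (J(o) = -5 + √(o + o) = -5 + √(2*o) = -5 + √2*√o)
C(G) = 0
Q(y, P) = y/(-5 + P + √2*√P) (Q(y, P) = (y + 0)/(P + (-5 + √2*√P)) = y/(-5 + P + √2*√P))
-(5508432 + 2799*Q(-24, -36)) = -(5508432 - 67176/(-5 - 36 + √2*√(-36))) = -(5508432 - 67176/(-5 - 36 + √2*(6*I))) = -(5508432 - 67176/(-5 - 36 + 6*I*√2)) = -(5508432 - 67176/(-41 + 6*I*√2)) = -2799*(1968 - 24/(-41 + 6*I*√2)) = -5508432 + 67176/(-41 + 6*I*√2)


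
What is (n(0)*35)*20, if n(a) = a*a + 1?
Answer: 700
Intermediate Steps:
n(a) = 1 + a² (n(a) = a² + 1 = 1 + a²)
(n(0)*35)*20 = ((1 + 0²)*35)*20 = ((1 + 0)*35)*20 = (1*35)*20 = 35*20 = 700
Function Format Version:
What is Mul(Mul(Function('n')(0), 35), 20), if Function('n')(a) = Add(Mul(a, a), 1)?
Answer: 700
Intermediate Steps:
Function('n')(a) = Add(1, Pow(a, 2)) (Function('n')(a) = Add(Pow(a, 2), 1) = Add(1, Pow(a, 2)))
Mul(Mul(Function('n')(0), 35), 20) = Mul(Mul(Add(1, Pow(0, 2)), 35), 20) = Mul(Mul(Add(1, 0), 35), 20) = Mul(Mul(1, 35), 20) = Mul(35, 20) = 700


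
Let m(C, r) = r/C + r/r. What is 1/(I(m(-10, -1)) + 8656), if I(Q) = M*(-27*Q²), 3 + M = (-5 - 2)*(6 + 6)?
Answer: 100/1149829 ≈ 8.6969e-5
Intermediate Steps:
M = -87 (M = -3 + (-5 - 2)*(6 + 6) = -3 - 7*12 = -3 - 84 = -87)
m(C, r) = 1 + r/C (m(C, r) = r/C + 1 = 1 + r/C)
I(Q) = 2349*Q² (I(Q) = -(-2349)*Q² = 2349*Q²)
1/(I(m(-10, -1)) + 8656) = 1/(2349*((-10 - 1)/(-10))² + 8656) = 1/(2349*(-⅒*(-11))² + 8656) = 1/(2349*(11/10)² + 8656) = 1/(2349*(121/100) + 8656) = 1/(284229/100 + 8656) = 1/(1149829/100) = 100/1149829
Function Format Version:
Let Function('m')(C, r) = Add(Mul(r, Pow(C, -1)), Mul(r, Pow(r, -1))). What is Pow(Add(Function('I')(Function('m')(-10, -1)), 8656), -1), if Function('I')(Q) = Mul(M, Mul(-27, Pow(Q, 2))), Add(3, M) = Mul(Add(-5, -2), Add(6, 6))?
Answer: Rational(100, 1149829) ≈ 8.6969e-5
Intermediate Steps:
M = -87 (M = Add(-3, Mul(Add(-5, -2), Add(6, 6))) = Add(-3, Mul(-7, 12)) = Add(-3, -84) = -87)
Function('m')(C, r) = Add(1, Mul(r, Pow(C, -1))) (Function('m')(C, r) = Add(Mul(r, Pow(C, -1)), 1) = Add(1, Mul(r, Pow(C, -1))))
Function('I')(Q) = Mul(2349, Pow(Q, 2)) (Function('I')(Q) = Mul(-87, Mul(-27, Pow(Q, 2))) = Mul(2349, Pow(Q, 2)))
Pow(Add(Function('I')(Function('m')(-10, -1)), 8656), -1) = Pow(Add(Mul(2349, Pow(Mul(Pow(-10, -1), Add(-10, -1)), 2)), 8656), -1) = Pow(Add(Mul(2349, Pow(Mul(Rational(-1, 10), -11), 2)), 8656), -1) = Pow(Add(Mul(2349, Pow(Rational(11, 10), 2)), 8656), -1) = Pow(Add(Mul(2349, Rational(121, 100)), 8656), -1) = Pow(Add(Rational(284229, 100), 8656), -1) = Pow(Rational(1149829, 100), -1) = Rational(100, 1149829)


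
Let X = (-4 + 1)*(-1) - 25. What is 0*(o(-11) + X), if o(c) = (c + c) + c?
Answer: 0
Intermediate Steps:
o(c) = 3*c (o(c) = 2*c + c = 3*c)
X = -22 (X = -3*(-1) - 25 = 3 - 25 = -22)
0*(o(-11) + X) = 0*(3*(-11) - 22) = 0*(-33 - 22) = 0*(-55) = 0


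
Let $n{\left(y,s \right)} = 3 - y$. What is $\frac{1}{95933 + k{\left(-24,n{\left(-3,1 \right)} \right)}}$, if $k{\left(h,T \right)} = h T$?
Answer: $\frac{1}{95789} \approx 1.044 \cdot 10^{-5}$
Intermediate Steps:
$k{\left(h,T \right)} = T h$
$\frac{1}{95933 + k{\left(-24,n{\left(-3,1 \right)} \right)}} = \frac{1}{95933 + \left(3 - -3\right) \left(-24\right)} = \frac{1}{95933 + \left(3 + 3\right) \left(-24\right)} = \frac{1}{95933 + 6 \left(-24\right)} = \frac{1}{95933 - 144} = \frac{1}{95789}$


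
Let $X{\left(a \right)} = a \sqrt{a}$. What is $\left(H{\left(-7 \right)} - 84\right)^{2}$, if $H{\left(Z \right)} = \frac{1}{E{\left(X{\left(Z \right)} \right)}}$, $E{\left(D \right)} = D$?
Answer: $\frac{\left(4116 - i \sqrt{7}\right)^{2}}{2401} \approx 7056.0 - 9.0712 i$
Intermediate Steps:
$X{\left(a \right)} = a^{\frac{3}{2}}$
$H{\left(Z \right)} = \frac{1}{Z^{\frac{3}{2}}}$
$\left(H{\left(-7 \right)} - 84\right)^{2} = \left(\frac{1}{\left(-7\right) i \sqrt{7}} - 84\right)^{2} = \left(\frac{i \sqrt{7}}{49} - 84\right)^{2} = \left(-84 + \frac{i \sqrt{7}}{49}\right)^{2}$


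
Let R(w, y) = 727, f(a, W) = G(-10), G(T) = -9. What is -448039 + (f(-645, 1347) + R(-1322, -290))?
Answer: -447321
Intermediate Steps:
f(a, W) = -9
-448039 + (f(-645, 1347) + R(-1322, -290)) = -448039 + (-9 + 727) = -448039 + 718 = -447321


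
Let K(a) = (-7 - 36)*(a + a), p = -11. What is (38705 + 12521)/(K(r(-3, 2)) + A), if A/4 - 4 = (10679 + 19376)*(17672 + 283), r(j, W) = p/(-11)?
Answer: 3659/154182145 ≈ 2.3732e-5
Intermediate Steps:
r(j, W) = 1 (r(j, W) = -11/(-11) = -11*(-1/11) = 1)
K(a) = -86*a
A = 2158550116 (A = 16 + 4*((10679 + 19376)*(17672 + 283)) = 16 + 4*(30055*17955) = 16 + 4*539637525 = 16 + 2158550100 = 2158550116)
(38705 + 12521)/(K(r(-3, 2)) + A) = (38705 + 12521)/(-86*1 + 2158550116) = 51226/(-86 + 2158550116) = 51226/2158550030 = 51226*(1/2158550030) = 3659/154182145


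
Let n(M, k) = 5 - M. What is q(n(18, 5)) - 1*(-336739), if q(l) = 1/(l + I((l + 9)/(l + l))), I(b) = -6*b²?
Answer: 747897150/2221 ≈ 3.3674e+5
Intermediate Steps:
q(l) = 1/(l - 3*(9 + l)²/(2*l²)) (q(l) = 1/(l - 6*(l + 9)²/(l + l)²) = 1/(l - 6*(9 + l)²/(4*l²)) = 1/(l - 3*(9 + l)²/(2*l²)))
q(n(18, 5)) - 1*(-336739) = 2*(5 - 1*18)²/(-3*(9 + (5 - 1*18))² + 2*(5 - 1*18)³) - 1*(-336739) = 2*(5 - 18)²/(-3*(9 + (5 - 18))² + 2*(5 - 18)³) + 336739 = 2*(-13)²/(-3*(9 - 13)² + 2*(-13)³) + 336739 = 2*169/(-3*(-4)² + 2*(-2197)) + 336739 = 2*169/(-3*16 - 4394) + 336739 = 2*169/(-48 - 4394) + 336739 = 2*169/(-4442) + 336739 = 2*169*(-1/4442) + 336739 = -169/2221 + 336739 = 747897150/2221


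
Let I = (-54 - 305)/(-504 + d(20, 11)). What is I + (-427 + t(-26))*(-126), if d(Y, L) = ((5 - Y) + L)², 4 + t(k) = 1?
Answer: 26440199/488 ≈ 54181.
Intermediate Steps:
t(k) = -3 (t(k) = -4 + 1 = -3)
d(Y, L) = (5 + L - Y)²
I = 359/488 (I = (-54 - 305)/(-504 + (5 + 11 - 1*20)²) = -359/(-504 + (5 + 11 - 20)²) = -359/(-504 + (-4)²) = -359/(-504 + 16) = -359/(-488) = -359*(-1/488) = 359/488 ≈ 0.73566)
I + (-427 + t(-26))*(-126) = 359/488 + (-427 - 3)*(-126) = 359/488 - 430*(-126) = 359/488 + 54180 = 26440199/488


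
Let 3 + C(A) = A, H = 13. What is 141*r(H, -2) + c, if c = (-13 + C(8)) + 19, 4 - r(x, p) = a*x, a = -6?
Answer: 11573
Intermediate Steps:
C(A) = -3 + A
r(x, p) = 4 + 6*x (r(x, p) = 4 - (-6)*x = 4 + 6*x)
c = 11 (c = (-13 + (-3 + 8)) + 19 = (-13 + 5) + 19 = -8 + 19 = 11)
141*r(H, -2) + c = 141*(4 + 6*13) + 11 = 141*(4 + 78) + 11 = 141*82 + 11 = 11562 + 11 = 11573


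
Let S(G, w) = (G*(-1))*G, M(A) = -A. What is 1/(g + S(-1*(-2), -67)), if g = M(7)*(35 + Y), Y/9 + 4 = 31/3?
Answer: -1/648 ≈ -0.0015432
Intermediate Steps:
Y = 57 (Y = -36 + 9*(31/3) = -36 + 93 = 57)
S(G, w) = -G**2 (S(G, w) = (-G)*G = -G**2)
g = -644 (g = (-1*7)*(35 + 57) = -7*92 = -644)
1/(g + S(-1*(-2), -67)) = 1/(-644 - (-1*(-2))**2) = 1/(-644 - 1*2**2) = 1/(-644 - 1*4) = 1/(-644 - 4) = 1/(-648) = -1/648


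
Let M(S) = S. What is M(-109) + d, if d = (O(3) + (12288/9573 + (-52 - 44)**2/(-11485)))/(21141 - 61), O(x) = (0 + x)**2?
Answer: -84207954140181/772553225800 ≈ -109.00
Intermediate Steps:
O(x) = x**2
d = 347472019/772553225800 (d = (3**2 + (12288/9573 + (-52 - 44)**2/(-11485)))/(21141 - 61) = (9 + (12288*(1/9573) + (-96)**2*(-1/11485)))/21080 = (9 + (4096/3191 + 9216*(-1/11485)))*(1/21080) = (9 + (4096/3191 - 9216/11485))*(1/21080) = (9 + 17634304/36648635)*(1/21080) = (347472019/36648635)*(1/21080) = 347472019/772553225800 ≈ 0.00044977)
M(-109) + d = -109 + 347472019/772553225800 = -84207954140181/772553225800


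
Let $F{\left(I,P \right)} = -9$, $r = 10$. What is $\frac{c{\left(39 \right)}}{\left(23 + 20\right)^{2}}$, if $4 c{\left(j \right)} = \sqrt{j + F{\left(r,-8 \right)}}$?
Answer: $\frac{\sqrt{30}}{7396} \approx 0.00074057$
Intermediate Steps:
$c{\left(j \right)} = \frac{\sqrt{-9 + j}}{4}$ ($c{\left(j \right)} = \frac{\sqrt{j - 9}}{4} = \frac{\sqrt{-9 + j}}{4}$)
$\frac{c{\left(39 \right)}}{\left(23 + 20\right)^{2}} = \frac{\frac{1}{4} \sqrt{-9 + 39}}{\left(23 + 20\right)^{2}} = \frac{\frac{1}{4} \sqrt{30}}{43^{2}} = \frac{\frac{1}{4} \sqrt{30}}{1849} = \frac{\sqrt{30}}{4} \cdot \frac{1}{1849} = \frac{\sqrt{30}}{7396}$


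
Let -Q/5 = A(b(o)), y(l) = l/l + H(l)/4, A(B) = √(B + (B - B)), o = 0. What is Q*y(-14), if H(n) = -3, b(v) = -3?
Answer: -5*I*√3/4 ≈ -2.1651*I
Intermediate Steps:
A(B) = √B (A(B) = √(B + 0) = √B)
y(l) = ¼ (y(l) = l/l - 3/4 = 1 - 3*¼ = 1 - ¾ = ¼)
Q = -5*I*√3 ≈ -8.6602*I
Q*y(-14) = -5*I*√3*(¼) = -5*I*√3/4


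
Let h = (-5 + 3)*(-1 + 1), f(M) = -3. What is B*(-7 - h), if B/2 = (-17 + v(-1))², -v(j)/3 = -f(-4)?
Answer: -9464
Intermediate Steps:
h = 0 (h = -2*0 = 0)
v(j) = -9 (v(j) = -(-3)*(-3) = -3*3 = -9)
B = 1352 (B = 2*(-17 - 9)² = 2*(-26)² = 2*676 = 1352)
B*(-7 - h) = 1352*(-7 - 1*0) = 1352*(-7 + 0) = 1352*(-7) = -9464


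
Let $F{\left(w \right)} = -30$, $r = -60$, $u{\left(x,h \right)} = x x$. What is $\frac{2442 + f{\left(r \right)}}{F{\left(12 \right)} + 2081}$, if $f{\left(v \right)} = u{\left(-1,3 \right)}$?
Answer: $\frac{349}{293} \approx 1.1911$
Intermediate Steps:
$u{\left(x,h \right)} = x^{2}$
$f{\left(v \right)} = 1$ ($f{\left(v \right)} = \left(-1\right)^{2} = 1$)
$\frac{2442 + f{\left(r \right)}}{F{\left(12 \right)} + 2081} = \frac{2442 + 1}{-30 + 2081} = \frac{2443}{2051} = 2443 \cdot \frac{1}{2051} = \frac{349}{293}$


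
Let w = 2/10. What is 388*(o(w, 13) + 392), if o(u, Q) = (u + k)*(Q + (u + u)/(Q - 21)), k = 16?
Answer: 5837363/25 ≈ 2.3349e+5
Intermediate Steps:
w = ⅕ (w = 2*(⅒) = ⅕ ≈ 0.20000)
o(u, Q) = (16 + u)*(Q + 2*u/(-21 + Q)) (o(u, Q) = (u + 16)*(Q + (u + u)/(Q - 21)) = (16 + u)*(Q + (2*u)/(-21 + Q)) = (16 + u)*(Q + 2*u/(-21 + Q)))
388*(o(w, 13) + 392) = 388*((-336*13 + 2*(⅕)² + 16*13² + 32*(⅕) + (⅕)*13² - 21*13*⅕)/(-21 + 13) + 392) = 388*((-4368 + 2*(1/25) + 16*169 + 32/5 + (⅕)*169 - 273/5)/(-8) + 392) = 388*(-(-4368 + 2/25 + 2704 + 32/5 + 169/5 - 273/5)/8 + 392) = 388*(-⅛*(-41958/25) + 392) = 388*(20979/100 + 392) = 388*(60179/100) = 5837363/25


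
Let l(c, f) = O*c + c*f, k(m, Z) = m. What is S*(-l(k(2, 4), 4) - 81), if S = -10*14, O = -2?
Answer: 11900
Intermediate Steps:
l(c, f) = -2*c + c*f
S = -140
S*(-l(k(2, 4), 4) - 81) = -140*(-2*(-2 + 4) - 81) = -140*(-2*2 - 81) = -140*(-1*4 - 81) = -140*(-4 - 81) = -140*(-85) = 11900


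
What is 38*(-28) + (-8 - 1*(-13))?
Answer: -1059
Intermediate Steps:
38*(-28) + (-8 - 1*(-13)) = -1064 + (-8 + 13) = -1064 + 5 = -1059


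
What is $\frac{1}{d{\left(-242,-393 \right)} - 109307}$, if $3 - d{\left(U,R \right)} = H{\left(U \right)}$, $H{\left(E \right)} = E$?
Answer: $- \frac{1}{109062} \approx -9.1691 \cdot 10^{-6}$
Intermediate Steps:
$d{\left(U,R \right)} = 3 - U$
$\frac{1}{d{\left(-242,-393 \right)} - 109307} = \frac{1}{\left(3 - -242\right) - 109307} = \frac{1}{\left(3 + 242\right) - 109307} = \frac{1}{245 - 109307} = \frac{1}{-109062} = - \frac{1}{109062}$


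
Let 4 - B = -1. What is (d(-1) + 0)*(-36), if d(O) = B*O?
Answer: 180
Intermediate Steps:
B = 5 (B = 4 - 1*(-1) = 4 + 1 = 5)
d(O) = 5*O
(d(-1) + 0)*(-36) = (5*(-1) + 0)*(-36) = (-5 + 0)*(-36) = -5*(-36) = 180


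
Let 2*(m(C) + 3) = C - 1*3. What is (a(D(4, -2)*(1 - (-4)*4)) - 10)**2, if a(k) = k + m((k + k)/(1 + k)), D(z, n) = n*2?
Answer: 119224561/17956 ≈ 6639.8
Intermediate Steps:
D(z, n) = 2*n
m(C) = -9/2 + C/2 (m(C) = -3 + (C - 1*3)/2 = -3 + (C - 3)/2 = -3 + (-3 + C)/2 = -3 + (-3/2 + C/2) = -9/2 + C/2)
a(k) = -9/2 + k + k/(1 + k) (a(k) = k + (-9/2 + ((k + k)/(1 + k))/2) = k + (-9/2 + ((2*k)/(1 + k))/2) = k + (-9/2 + (2*k/(1 + k))/2) = k + (-9/2 + k/(1 + k)) = -9/2 + k + k/(1 + k))
(a(D(4, -2)*(1 - (-4)*4)) - 10)**2 = ((-9 - 5*2*(-2)*(1 - (-4)*4) + 2*((2*(-2))*(1 - (-4)*4))**2)/(2*(1 + (2*(-2))*(1 - (-4)*4))) - 10)**2 = ((-9 - (-20)*(1 - 1*(-16)) + 2*(-4*(1 - 1*(-16)))**2)/(2*(1 - 4*(1 - 1*(-16)))) - 10)**2 = ((-9 - (-20)*(1 + 16) + 2*(-4*(1 + 16))**2)/(2*(1 - 4*(1 + 16))) - 10)**2 = ((-9 - (-20)*17 + 2*(-4*17)**2)/(2*(1 - 4*17)) - 10)**2 = ((-9 - 5*(-68) + 2*(-68)**2)/(2*(1 - 68)) - 10)**2 = ((1/2)*(-9 + 340 + 2*4624)/(-67) - 10)**2 = ((1/2)*(-1/67)*(-9 + 340 + 9248) - 10)**2 = ((1/2)*(-1/67)*9579 - 10)**2 = (-9579/134 - 10)**2 = (-10919/134)**2 = 119224561/17956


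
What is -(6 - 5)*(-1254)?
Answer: 1254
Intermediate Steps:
-(6 - 5)*(-1254) = -1*1*(-1254) = -1*(-1254) = 1254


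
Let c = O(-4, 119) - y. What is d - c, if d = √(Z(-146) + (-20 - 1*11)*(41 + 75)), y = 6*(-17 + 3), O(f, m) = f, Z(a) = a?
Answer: -80 + I*√3742 ≈ -80.0 + 61.172*I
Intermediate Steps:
y = -84 (y = 6*(-14) = -84)
c = 80 (c = -4 - 1*(-84) = -4 + 84 = 80)
d = I*√3742 (d = √(-146 + (-20 - 1*11)*(41 + 75)) = √(-146 + (-20 - 11)*116) = √(-146 - 31*116) = √(-146 - 3596) = √(-3742) = I*√3742 ≈ 61.172*I)
d - c = I*√3742 - 1*80 = I*√3742 - 80 = -80 + I*√3742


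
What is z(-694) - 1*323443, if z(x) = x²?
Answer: 158193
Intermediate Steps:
z(-694) - 1*323443 = (-694)² - 1*323443 = 481636 - 323443 = 158193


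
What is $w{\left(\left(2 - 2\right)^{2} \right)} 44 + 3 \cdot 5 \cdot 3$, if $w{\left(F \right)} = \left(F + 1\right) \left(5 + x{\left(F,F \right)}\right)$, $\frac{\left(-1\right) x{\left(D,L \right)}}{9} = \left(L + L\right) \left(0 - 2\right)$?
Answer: $265$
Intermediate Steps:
$x{\left(D,L \right)} = 36 L$ ($x{\left(D,L \right)} = - 9 \left(L + L\right) \left(0 - 2\right) = - 9 \cdot 2 L \left(-2\right) = - 9 \left(- 4 L\right) = 36 L$)
$w{\left(F \right)} = \left(1 + F\right) \left(5 + 36 F\right)$ ($w{\left(F \right)} = \left(F + 1\right) \left(5 + 36 F\right) = \left(1 + F\right) \left(5 + 36 F\right)$)
$w{\left(\left(2 - 2\right)^{2} \right)} 44 + 3 \cdot 5 \cdot 3 = \left(5 + 36 \left(\left(2 - 2\right)^{2}\right)^{2} + 41 \left(2 - 2\right)^{2}\right) 44 + 3 \cdot 5 \cdot 3 = \left(5 + 36 \left(0^{2}\right)^{2} + 41 \cdot 0^{2}\right) 44 + 3 \cdot 15 = \left(5 + 36 \cdot 0^{2} + 41 \cdot 0\right) 44 + 45 = \left(5 + 36 \cdot 0 + 0\right) 44 + 45 = \left(5 + 0 + 0\right) 44 + 45 = 5 \cdot 44 + 45 = 220 + 45 = 265$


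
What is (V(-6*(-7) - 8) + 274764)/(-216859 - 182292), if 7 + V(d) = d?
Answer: -274791/399151 ≈ -0.68844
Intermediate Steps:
V(d) = -7 + d
(V(-6*(-7) - 8) + 274764)/(-216859 - 182292) = ((-7 + (-6*(-7) - 8)) + 274764)/(-216859 - 182292) = ((-7 + (42 - 8)) + 274764)/(-399151) = ((-7 + 34) + 274764)*(-1/399151) = (27 + 274764)*(-1/399151) = 274791*(-1/399151) = -274791/399151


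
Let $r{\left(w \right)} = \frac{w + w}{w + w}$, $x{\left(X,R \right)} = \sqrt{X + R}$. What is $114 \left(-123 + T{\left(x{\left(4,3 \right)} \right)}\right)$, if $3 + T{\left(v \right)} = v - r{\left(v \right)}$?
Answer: $-14478 + 114 \sqrt{7} \approx -14176.0$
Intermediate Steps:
$x{\left(X,R \right)} = \sqrt{R + X}$
$r{\left(w \right)} = 1$ ($r{\left(w \right)} = \frac{2 w}{2 w} = 2 w \frac{1}{2 w} = 1$)
$T{\left(v \right)} = -4 + v$ ($T{\left(v \right)} = -3 + \left(v - 1\right) = -3 + \left(-1 + v\right) = -4 + v$)
$114 \left(-123 + T{\left(x{\left(4,3 \right)} \right)}\right) = 114 \left(-123 - \left(4 - \sqrt{3 + 4}\right)\right) = 114 \left(-123 - \left(4 - \sqrt{7}\right)\right) = 114 \left(-127 + \sqrt{7}\right) = -14478 + 114 \sqrt{7}$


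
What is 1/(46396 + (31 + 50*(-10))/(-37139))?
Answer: 37139/1723101513 ≈ 2.1554e-5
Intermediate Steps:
1/(46396 + (31 + 50*(-10))/(-37139)) = 1/(46396 + (31 - 500)*(-1/37139)) = 1/(46396 - 469*(-1/37139)) = 1/(46396 + 469/37139) = 1/(1723101513/37139) = 37139/1723101513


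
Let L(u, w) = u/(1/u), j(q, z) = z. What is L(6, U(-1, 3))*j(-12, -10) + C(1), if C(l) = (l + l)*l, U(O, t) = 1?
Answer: -358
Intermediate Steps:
C(l) = 2*l² (C(l) = (2*l)*l = 2*l²)
L(u, w) = u² (L(u, w) = u*u = u²)
L(6, U(-1, 3))*j(-12, -10) + C(1) = 6²*(-10) + 2*1² = 36*(-10) + 2*1 = -360 + 2 = -358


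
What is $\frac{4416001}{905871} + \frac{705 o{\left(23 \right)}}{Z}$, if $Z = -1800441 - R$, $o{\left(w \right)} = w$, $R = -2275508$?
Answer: $\frac{2112585045332}{430349418357} \approx 4.909$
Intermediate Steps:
$Z = 475067$ ($Z = -1800441 - -2275508 = -1800441 + 2275508 = 475067$)
$\frac{4416001}{905871} + \frac{705 o{\left(23 \right)}}{Z} = \frac{4416001}{905871} + \frac{705 \cdot 23}{475067} = 4416001 \cdot \frac{1}{905871} + 16215 \cdot \frac{1}{475067} = \frac{4416001}{905871} + \frac{16215}{475067} = \frac{2112585045332}{430349418357}$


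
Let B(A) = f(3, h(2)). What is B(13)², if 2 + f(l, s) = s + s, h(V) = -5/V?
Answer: 49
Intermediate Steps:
f(l, s) = -2 + 2*s (f(l, s) = -2 + (s + s) = -2 + 2*s)
B(A) = -7 (B(A) = -2 + 2*(-5/2) = -2 - 5 = -7)
B(13)² = (-7)² = 49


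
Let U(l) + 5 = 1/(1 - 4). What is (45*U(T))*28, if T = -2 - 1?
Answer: -6720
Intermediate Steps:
T = -3
U(l) = -16/3 (U(l) = -5 + 1/(1 - 4) = -5 + 1/(-3) = -5 - 1/3 = -16/3)
(45*U(T))*28 = (45*(-16/3))*28 = -240*28 = -6720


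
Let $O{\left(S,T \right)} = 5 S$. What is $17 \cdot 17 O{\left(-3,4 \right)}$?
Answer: $-4335$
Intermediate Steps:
$17 \cdot 17 O{\left(-3,4 \right)} = 17 \cdot 17 \cdot 5 \left(-3\right) = 289 \left(-15\right) = -4335$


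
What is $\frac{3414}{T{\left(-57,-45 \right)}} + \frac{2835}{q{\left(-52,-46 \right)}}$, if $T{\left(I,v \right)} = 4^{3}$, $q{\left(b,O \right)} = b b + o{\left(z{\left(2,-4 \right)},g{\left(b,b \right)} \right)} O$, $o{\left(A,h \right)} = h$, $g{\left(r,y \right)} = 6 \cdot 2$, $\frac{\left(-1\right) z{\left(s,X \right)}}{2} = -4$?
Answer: $\frac{470523}{8608} \approx 54.661$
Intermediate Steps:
$z{\left(s,X \right)} = 8$ ($z{\left(s,X \right)} = \left(-2\right) \left(-4\right) = 8$)
$g{\left(r,y \right)} = 12$
$q{\left(b,O \right)} = b^{2} + 12 O$ ($q{\left(b,O \right)} = b b + 12 O = b^{2} + 12 O$)
$T{\left(I,v \right)} = 64$
$\frac{3414}{T{\left(-57,-45 \right)}} + \frac{2835}{q{\left(-52,-46 \right)}} = \frac{3414}{64} + \frac{2835}{\left(-52\right)^{2} + 12 \left(-46\right)} = 3414 \cdot \frac{1}{64} + \frac{2835}{2704 - 552} = \frac{1707}{32} + \frac{2835}{2152} = \frac{470523}{8608}$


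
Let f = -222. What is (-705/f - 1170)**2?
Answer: 7455459025/5476 ≈ 1.3615e+6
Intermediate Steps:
(-705/f - 1170)**2 = (-705/(-222) - 1170)**2 = (-705*(-1/222) - 1170)**2 = (235/74 - 1170)**2 = (-86345/74)**2 = 7455459025/5476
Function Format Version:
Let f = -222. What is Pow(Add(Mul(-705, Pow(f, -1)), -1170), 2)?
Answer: Rational(7455459025, 5476) ≈ 1.3615e+6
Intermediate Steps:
Pow(Add(Mul(-705, Pow(f, -1)), -1170), 2) = Pow(Add(Mul(-705, Pow(-222, -1)), -1170), 2) = Pow(Add(Mul(-705, Rational(-1, 222)), -1170), 2) = Pow(Add(Rational(235, 74), -1170), 2) = Pow(Rational(-86345, 74), 2) = Rational(7455459025, 5476)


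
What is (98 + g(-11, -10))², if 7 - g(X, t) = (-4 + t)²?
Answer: 8281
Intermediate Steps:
g(X, t) = 7 - (-4 + t)²
(98 + g(-11, -10))² = (98 + (7 - (-4 - 10)²))² = (98 + (7 - 1*(-14)²))² = (98 + (7 - 1*196))² = (98 + (7 - 196))² = (98 - 189)² = (-91)² = 8281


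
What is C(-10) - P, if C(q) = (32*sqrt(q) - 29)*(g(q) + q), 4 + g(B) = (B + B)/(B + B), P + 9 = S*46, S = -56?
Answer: 2962 - 416*I*sqrt(10) ≈ 2962.0 - 1315.5*I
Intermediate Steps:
P = -2585 (P = -9 - 56*46 = -9 - 2576 = -2585)
g(B) = -3 (g(B) = -4 + (B + B)/(B + B) = -4 + (2*B)/((2*B)) = -4 + (2*B)*(1/(2*B)) = -4 + 1 = -3)
C(q) = (-29 + 32*sqrt(q))*(-3 + q) (C(q) = (32*sqrt(q) - 29)*(-3 + q) = (-29 + 32*sqrt(q))*(-3 + q))
C(-10) - P = (87 - 96*I*sqrt(10) - 29*(-10) + 32*(-10)**(3/2)) - 1*(-2585) = (87 - 96*I*sqrt(10) + 290 + 32*(-10*I*sqrt(10))) + 2585 = (87 - 96*I*sqrt(10) + 290 - 320*I*sqrt(10)) + 2585 = (377 - 416*I*sqrt(10)) + 2585 = 2962 - 416*I*sqrt(10)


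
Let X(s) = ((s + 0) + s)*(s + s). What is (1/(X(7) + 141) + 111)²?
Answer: 1399358464/113569 ≈ 12322.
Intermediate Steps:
X(s) = 4*s² (X(s) = (s + s)*(2*s) = (2*s)*(2*s) = 4*s²)
(1/(X(7) + 141) + 111)² = (1/(4*7² + 141) + 111)² = (1/(4*49 + 141) + 111)² = (1/(196 + 141) + 111)² = (1/337 + 111)² = (37408/337)² = 1399358464/113569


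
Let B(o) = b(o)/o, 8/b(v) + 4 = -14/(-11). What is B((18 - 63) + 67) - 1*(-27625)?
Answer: 414373/15 ≈ 27625.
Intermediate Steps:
b(v) = -44/15 (b(v) = 8/(-4 - 14/(-11)) = 8/(-4 - 14*(-1/11)) = 8/(-4 + 14/11) = 8/(-30/11) = 8*(-11/30) = -44/15)
B(o) = -44/(15*o)
B((18 - 63) + 67) - 1*(-27625) = -44/(15*((18 - 63) + 67)) - 1*(-27625) = -44/(15*(-45 + 67)) + 27625 = -44/15/22 + 27625 = -44/15*1/22 + 27625 = -2/15 + 27625 = 414373/15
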